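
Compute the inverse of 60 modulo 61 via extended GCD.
Extended GCD: 60(-1) + 61(1) = 1. So 60^(-1) ≡ -1 ≡ 60 (mod 61). Verify: 60 × 60 = 3600 ≡ 1 (mod 61)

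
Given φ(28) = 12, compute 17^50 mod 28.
By Euler: 17^{12} ≡ 1 mod 28 since gcd(17, 28) = 1. 50 = 4×12 + 2. So 17^{50} ≡ 17^{2} ≡ 9 mod 28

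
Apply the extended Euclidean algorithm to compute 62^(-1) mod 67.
Extended GCD: 62(-27) + 67(25) = 1. So 62^(-1) ≡ -27 ≡ 40 (mod 67). Verify: 62 × 40 = 2480 ≡ 1 (mod 67)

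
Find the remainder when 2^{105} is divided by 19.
By Fermat: 2^{18} ≡ 1 (mod 19). 105 = 5×18 + 15. So 2^{105} ≡ 2^{15} ≡ 12 (mod 19)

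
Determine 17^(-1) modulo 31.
Since 31 is prime, by Fermat 17^(-1) ≡ 17^{29} ≡ 11 (mod 31). Verify: 17 × 11 = 187 ≡ 1 (mod 31)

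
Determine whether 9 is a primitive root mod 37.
9^{9} ≡ 1 mod 37 and 9 < 36, so ord_37(9) = 9 ≠ 36 and 9 is not a primitive root.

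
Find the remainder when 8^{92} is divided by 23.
By Fermat: 8^{22} ≡ 1 mod 23. 92 = 4×22 + 4. So 8^{92} ≡ 8^{4} ≡ 2 mod 23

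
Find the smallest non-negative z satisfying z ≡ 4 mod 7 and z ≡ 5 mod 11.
M = 7 × 11 = 77. M₁ = 11, y₁ ≡ 2 mod 7. M₂ = 7, y₂ ≡ 8 mod 11. z = 4×11×2 + 5×7×8 ≡ 60 mod 77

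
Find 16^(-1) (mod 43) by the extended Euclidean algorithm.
Extended GCD: 16(-8) + 43(3) = 1. So 16^(-1) ≡ -8 ≡ 35 (mod 43). Verify: 16 × 35 = 560 ≡ 1 (mod 43)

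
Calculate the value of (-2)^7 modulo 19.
By repeated squaring (mod 19): (-2)^{1}≡17, (-2)^{2}≡4, (-2)^{4}≡16. Then (-2)^{7} = (-2)^{4+2+1} ≡ 16 × 4 × 17 ≡ 5 (mod 19)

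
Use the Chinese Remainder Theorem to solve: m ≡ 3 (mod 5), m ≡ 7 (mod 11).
M = 5 × 11 = 55. M₁ = 11, y₁ ≡ 1 (mod 5). M₂ = 5, y₂ ≡ 9 (mod 11). m = 3×11×1 + 7×5×9 ≡ 18 (mod 55)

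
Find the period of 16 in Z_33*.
Powers of 16 mod 33: 16^1≡16, 16^2≡25, 16^3≡4, 16^4≡31, 16^5≡1. So the order of 16 is 5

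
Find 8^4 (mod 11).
8^{4} = 4096 ≡ 4 (mod 11)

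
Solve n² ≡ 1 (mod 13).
The square roots of 1 mod 13 are 1 and 12. Verify: 1² = 1 ≡ 1 (mod 13)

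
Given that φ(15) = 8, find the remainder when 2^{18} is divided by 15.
By Euler: 2^{8} ≡ 1 (mod 15) since gcd(2, 15) = 1. 18 = 2×8 + 2. So 2^{18} ≡ 2^{2} ≡ 4 (mod 15)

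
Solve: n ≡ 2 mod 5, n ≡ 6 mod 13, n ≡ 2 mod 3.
M = 5 × 13 × 3 = 195. M₁ = 39, y₁ ≡ 4 mod 5. M₂ = 15, y₂ ≡ 7 mod 13. M₃ = 65, y₃ ≡ 2 mod 3. n = 2×39×4 + 6×15×7 + 2×65×2 ≡ 32 mod 195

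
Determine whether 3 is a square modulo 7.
By Euler's criterion: 3^{3} ≡ 6 mod 7. Since this equals -1 (≡ 6), 3 is not a QR.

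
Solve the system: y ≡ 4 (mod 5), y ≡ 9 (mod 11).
M = 5 × 11 = 55. M₁ = 11, y₁ ≡ 1 (mod 5). M₂ = 5, y₂ ≡ 9 (mod 11). y = 4×11×1 + 9×5×9 ≡ 9 (mod 55)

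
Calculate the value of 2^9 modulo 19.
By repeated squaring mod 19: 2^{1}≡2, 2^{2}≡4, 2^{4}≡16, 2^{8}≡9. Then 2^{9} = 2^{8+1} ≡ 9 × 2 ≡ 18 mod 19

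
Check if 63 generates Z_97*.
63^{32} ≡ 1 (mod 97) and 32 < 96, so ord_97(63) = 32 ≠ 96 and 63 is not a primitive root.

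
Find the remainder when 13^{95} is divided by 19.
By Fermat: 13^{18} ≡ 1 mod 19. 95 = 5×18 + 5. So 13^{95} ≡ 13^{5} ≡ 14 mod 19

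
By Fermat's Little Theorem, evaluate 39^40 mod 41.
By Fermat's Little Theorem, 39^{40} ≡ 1 (mod 41) since 41 is prime and gcd(39, 41) = 1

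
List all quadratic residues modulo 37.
QRs mod 37: {1, 3, 4, 7, 9, 10, 11, 12, 16, 21, 25, 26, 27, 28, 30, 33, 34, 36}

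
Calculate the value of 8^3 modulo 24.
8^{3} = 512 ≡ 8 (mod 24)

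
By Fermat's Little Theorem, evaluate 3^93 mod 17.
By Fermat: 3^{16} ≡ 1 mod 17. 93 = 5×16 + 13. So 3^{93} ≡ 3^{13} ≡ 12 mod 17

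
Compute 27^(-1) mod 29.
Since 29 is prime, by Fermat 27^(-1) ≡ 27^{27} ≡ 14 mod 29. Verify: 27 × 14 = 378 ≡ 1 mod 29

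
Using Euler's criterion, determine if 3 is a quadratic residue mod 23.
By Euler's criterion: 3^{11} ≡ 1 (mod 23). Since this equals 1, 3 is a QR.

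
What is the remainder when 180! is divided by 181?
By Wilson's theorem, (180)! ≡ -1 ≡ 180 (mod 181)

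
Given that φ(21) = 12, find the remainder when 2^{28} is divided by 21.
By Euler: 2^{12} ≡ 1 mod 21 since gcd(2, 21) = 1. 28 = 2×12 + 4. So 2^{28} ≡ 2^{4} ≡ 16 mod 21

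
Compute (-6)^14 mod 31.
By repeated squaring mod 31: (-6)^{1}≡25, (-6)^{2}≡5, (-6)^{4}≡25, (-6)^{8}≡5. Then (-6)^{14} = (-6)^{8+4+2} ≡ 5 × 25 × 5 ≡ 5 mod 31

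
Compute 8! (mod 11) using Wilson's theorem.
(10)! = (8)! × (9) × (10) ≡ -1 (mod 11). So (8)! ≡ -1 × [(10)(9)]^(-1) ≡ 5 (mod 11)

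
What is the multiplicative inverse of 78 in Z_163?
Since 163 is prime, by Fermat 78^(-1) ≡ 78^{161} ≡ 23 (mod 163). Verify: 78 × 23 = 1794 ≡ 1 (mod 163)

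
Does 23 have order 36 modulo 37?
23^{12} ≡ 1 mod 37 and 12 < 36, so ord_37(23) = 12 ≠ 36 and 23 is not a primitive root.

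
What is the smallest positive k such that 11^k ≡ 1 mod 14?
Powers of 11 mod 14: 11^1≡11, 11^2≡9, 11^3≡1. Order = 3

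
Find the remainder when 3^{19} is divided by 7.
By Fermat: 3^{6} ≡ 1 mod 7. 19 = 3×6 + 1. So 3^{19} ≡ 3^{1} ≡ 3 mod 7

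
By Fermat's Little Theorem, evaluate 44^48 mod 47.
By Fermat: 44^{46} ≡ 1 (mod 47). So 44^{48} = 44^{46} · 44^{2} ≡ 44^{2} ≡ 9 (mod 47)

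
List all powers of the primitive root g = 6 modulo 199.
6^1, 6^2, ..., 6^{198} mod 199: [6, 36, 17, 102, 15, 90, 142, 56, 137, 26, 156, 140, 44, 65, 191, 151, 110, 63, 179, 79, 76, 58, 149, 98, 190, 145, 74, 46, 77, 64, 185, 115, 93, 160, 164, 188, 133, 2, 12, 72, 34, 5, 30, 180, 85, 112, 75, 52, 113, 81, 88, 130, 183, 103, 21, 126, 159, 158, 152, 116, 99, 196, 181, 91, 148, 92, 154, 128, 171, 31, 186, 121, 129, 177, 67, 4, 24, 144, 68, 10, 60, 161, 170, 25, 150, 104, 27, 162, 176, 61, 167, 7, 42, 53, 119, 117, 105, 33, 198, 193, 163, 182, 97, 184, 109, 57, 143, 62, 173, 43, 59, 155, 134, 8, 48, 89, 136, 20, 120, 123, 141, 50, 101, 9, 54, 125, 153, 122, 135, 14, 84, 106, 39, 35, 11, 66, 197, 187, 127, 165, 194, 169, 19, 114, 87, 124, 147, 86, 118, 111, 69, 16, 96, 178, 73, 40, 41, 47, 83, 100, 3, 18, 108, 51, 107, 45, 71, 28, 168, 13, 78, 70, 22, 132, 195, 175, 55, 131, 189, 139, 38, 29, 174, 49, 95, 172, 37, 23, 138, 32, 192, 157, 146, 80, 82, 94, 166, 1]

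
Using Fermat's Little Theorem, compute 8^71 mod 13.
By Fermat: 8^{12} ≡ 1 mod 13. 71 = 5×12 + 11. So 8^{71} ≡ 8^{11} ≡ 5 mod 13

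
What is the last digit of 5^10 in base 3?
Using Fermat: 5^{2} ≡ 1 (mod 3). 10 ≡ 0 (mod 2). So 5^{10} ≡ 5^{0} ≡ 1 (mod 3)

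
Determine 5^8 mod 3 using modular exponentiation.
Using Fermat: 5^{2} ≡ 1 mod 3. 8 ≡ 0 mod 2. So 5^{8} ≡ 5^{0} ≡ 1 mod 3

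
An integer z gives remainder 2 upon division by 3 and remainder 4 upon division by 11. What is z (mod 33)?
M = 3 × 11 = 33. M₁ = 11, y₁ ≡ 2 (mod 3). M₂ = 3, y₂ ≡ 4 (mod 11). z = 2×11×2 + 4×3×4 ≡ 26 (mod 33)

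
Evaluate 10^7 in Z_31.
By repeated squaring (mod 31): 10^{1}≡10, 10^{2}≡7, 10^{4}≡18. Then 10^{7} = 10^{4+2+1} ≡ 18 × 7 × 10 ≡ 20 (mod 31)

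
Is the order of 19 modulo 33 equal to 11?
Powers of 19 mod 33: 19^1≡19, 19^2≡31, 19^3≡28, 19^4≡4, 19^5≡10, 19^6≡25, 19^7≡13, 19^8≡16, 19^9≡7, 19^10≡1. Already 19^10≡1, so the order is 10 < 11. No, the actual order is 10.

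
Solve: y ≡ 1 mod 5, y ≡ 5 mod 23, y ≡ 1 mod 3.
M = 5 × 23 × 3 = 345. M₁ = 69, y₁ ≡ 4 mod 5. M₂ = 15, y₂ ≡ 20 mod 23. M₃ = 115, y₃ ≡ 1 mod 3. y = 1×69×4 + 5×15×20 + 1×115×1 ≡ 166 mod 345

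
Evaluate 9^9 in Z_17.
By repeated squaring (mod 17): 9^{1}≡9, 9^{2}≡13, 9^{4}≡16, 9^{8}≡1. Then 9^{9} = 9^{8+1} ≡ 1 × 9 ≡ 9 (mod 17)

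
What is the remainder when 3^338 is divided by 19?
Using Fermat: 3^{18} ≡ 1 (mod 19). 338 ≡ 14 (mod 18). So 3^{338} ≡ 3^{14} ≡ 4 (mod 19)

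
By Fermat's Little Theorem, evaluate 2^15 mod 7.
By Fermat: 2^{6} ≡ 1 mod 7. 15 = 2×6 + 3. So 2^{15} ≡ 2^{3} ≡ 1 mod 7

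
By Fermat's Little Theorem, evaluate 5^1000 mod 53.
By Fermat: 5^{52} ≡ 1 (mod 53). 1000 ≡ 12 (mod 52). So 5^{1000} ≡ 5^{12} ≡ 47 (mod 53)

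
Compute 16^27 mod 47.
By repeated squaring mod 47: 16^{1}≡16, 16^{2}≡21, 16^{4}≡18, 16^{8}≡42, 16^{16}≡25. Then 16^{27} = 16^{16+8+2+1} ≡ 25 × 42 × 21 × 16 ≡ 18 mod 47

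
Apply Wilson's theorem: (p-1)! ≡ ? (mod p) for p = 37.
By Wilson's theorem, (36)! ≡ -1 ≡ 36 mod 37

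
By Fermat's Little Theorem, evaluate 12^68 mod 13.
By Fermat: 12^{12} ≡ 1 mod 13. 68 = 5×12 + 8. So 12^{68} ≡ 12^{8} ≡ 1 mod 13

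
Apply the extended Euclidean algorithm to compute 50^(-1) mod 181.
Extended GCD: 50(-76) + 181(21) = 1. So 50^(-1) ≡ -76 ≡ 105 (mod 181). Verify: 50 × 105 = 5250 ≡ 1 (mod 181)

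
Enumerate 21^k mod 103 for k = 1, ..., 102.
21^1, 21^2, ..., 21^{102} mod 103: [21, 29, 94, 17, 48, 81, 53, 83, 95, 38, 77, 72, 70, 28, 73, 91, 57, 64, 5, 2, 42, 58, 85, 34, 96, 59, 3, 63, 87, 76, 51, 41, 37, 56, 43, 79, 11, 25, 10, 4, 84, 13, 67, 68, 89, 15, 6, 23, 71, 49, 102, 82, 74, 9, 86, 55, 22, 50, 20, 8, 65, 26, 31, 33, 75, 30, 12, 46, 39, 98, 101, 61, 45, 18, 69, 7, 44, 100, 40, 16, 27, 52, 62, 66, 47, 60, 24, 92, 78, 93, 99, 19, 90, 36, 35, 14, 88, 97, 80, 32, 54, 1]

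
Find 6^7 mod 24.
By repeated squaring mod 24: 6^{1}≡6, 6^{2}≡12, 6^{4}≡0. Then 6^{7} = 6^{4+2+1} ≡ 0 × 12 × 6 ≡ 0 mod 24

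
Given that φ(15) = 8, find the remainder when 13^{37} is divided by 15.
By Euler: 13^{8} ≡ 1 (mod 15) since gcd(13, 15) = 1. 37 = 4×8 + 5. So 13^{37} ≡ 13^{5} ≡ 13 (mod 15)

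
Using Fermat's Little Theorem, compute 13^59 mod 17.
By Fermat: 13^{16} ≡ 1 (mod 17). 59 = 3×16 + 11. So 13^{59} ≡ 13^{11} ≡ 4 (mod 17)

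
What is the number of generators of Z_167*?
A prime p has φ(p-1) primitive roots; here φ(166) = 82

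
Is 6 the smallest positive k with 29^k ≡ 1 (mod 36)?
Powers of 29 mod 36: 29^1≡29, 29^2≡13, 29^3≡17, 29^4≡25, 29^5≡5, 29^6≡1. First k with 29^k≡1 is k=6. Yes, ord_36(29) = 6.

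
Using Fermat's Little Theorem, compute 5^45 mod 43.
By Fermat: 5^{42} ≡ 1 mod 43. So 5^{45} = 5^{42} · 5^{3} ≡ 5^{3} ≡ 39 mod 43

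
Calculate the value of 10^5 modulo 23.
By repeated squaring mod 23: 10^{1}≡10, 10^{2}≡8, 10^{4}≡18. Then 10^{5} = 10^{4+1} ≡ 18 × 10 ≡ 19 mod 23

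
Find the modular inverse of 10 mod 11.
Since 11 is prime, by Fermat 10^(-1) ≡ 10^{9} ≡ 10 (mod 11). Verify: 10 × 10 = 100 ≡ 1 (mod 11)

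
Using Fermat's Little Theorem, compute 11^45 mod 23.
By Fermat: 11^{22} ≡ 1 (mod 23). 45 = 2×22 + 1. So 11^{45} ≡ 11^{1} ≡ 11 (mod 23)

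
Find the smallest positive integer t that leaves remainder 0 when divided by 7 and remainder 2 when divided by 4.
M = 7 × 4 = 28. M₁ = 4, y₁ ≡ 2 (mod 7). M₂ = 7, y₂ ≡ 3 (mod 4). t = 0×4×2 + 2×7×3 ≡ 14 (mod 28)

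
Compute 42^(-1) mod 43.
Since 43 is prime, by Fermat 42^(-1) ≡ 42^{41} ≡ 42 mod 43. Verify: 42 × 42 = 1764 ≡ 1 mod 43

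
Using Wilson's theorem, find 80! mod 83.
(82)! = (80)! × (81) × (82) ≡ -1 mod 83. So (80)! ≡ -1 × [(82)(81)]^(-1) ≡ 41 mod 83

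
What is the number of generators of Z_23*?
There are φ(23-1) = φ(22) = 10 primitive roots modulo 23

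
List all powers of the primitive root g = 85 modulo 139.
85^1, 85^2, ..., 85^{138} mod 139: [85, 136, 23, 9, 70, 112, 68, 81, 74, 35, 56, 34, 110, 37, 87, 28, 17, 55, 88, 113, 14, 78, 97, 44, 126, 7, 39, 118, 22, 63, 73, 89, 59, 11, 101, 106, 114, 99, 75, 120, 53, 57, 119, 107, 60, 96, 98, 129, 123, 30, 48, 49, 134, 131, 15, 24, 94, 67, 135, 77, 12, 47, 103, 137, 108, 6, 93, 121, 138, 54, 3, 116, 130, 69, 27, 71, 58, 65, 104, 83, 105, 29, 102, 52, 111, 122, 84, 51, 26, 125, 61, 42, 95, 13, 132, 100, 21, 117, 76, 66, 50, 80, 128, 38, 33, 25, 40, 64, 19, 86, 82, 20, 32, 79, 43, 41, 10, 16, 109, 91, 90, 5, 8, 124, 115, 45, 72, 4, 62, 127, 92, 36, 2, 31, 133, 46, 18, 1]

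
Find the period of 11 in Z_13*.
Powers of 11 mod 13: 11^1≡11, 11^2≡4, 11^3≡5, 11^4≡3, 11^5≡7, 11^6≡12, 11^7≡2, 11^8≡9, 11^9≡8, 11^10≡10, 11^11≡6, 11^12≡1. Order = 12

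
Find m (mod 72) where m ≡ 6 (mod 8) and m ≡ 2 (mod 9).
M = 8 × 9 = 72. M₁ = 9, y₁ ≡ 1 (mod 8). M₂ = 8, y₂ ≡ 8 (mod 9). m = 6×9×1 + 2×8×8 ≡ 38 (mod 72)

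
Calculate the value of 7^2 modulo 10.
7^{2} = 49 ≡ 9 mod 10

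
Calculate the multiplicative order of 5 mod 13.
Powers of 5 mod 13: 5^1≡5, 5^2≡12, 5^3≡8, 5^4≡1. Order = 4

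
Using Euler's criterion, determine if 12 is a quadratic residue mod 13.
By Euler's criterion: 12^{6} ≡ 1 (mod 13). Since this equals 1, 12 is a QR.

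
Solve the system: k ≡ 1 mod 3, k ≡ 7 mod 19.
M = 3 × 19 = 57. M₁ = 19, y₁ ≡ 1 mod 3. M₂ = 3, y₂ ≡ 13 mod 19. k = 1×19×1 + 7×3×13 ≡ 7 mod 57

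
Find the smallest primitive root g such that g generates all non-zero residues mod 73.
g = 5. For each prime q|72: 5^{36}≡72, 5^{24}≡8, none ≡ 1, so ord_73(5) = 72 and 5 is a primitive root.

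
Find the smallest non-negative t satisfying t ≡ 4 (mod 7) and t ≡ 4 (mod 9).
M = 7 × 9 = 63. M₁ = 9, y₁ ≡ 4 (mod 7). M₂ = 7, y₂ ≡ 4 (mod 9). t = 4×9×4 + 4×7×4 ≡ 4 (mod 63)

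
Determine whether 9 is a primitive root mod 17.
9^{8} ≡ 1 mod 17 and 8 < 16, so ord_17(9) = 8 ≠ 16 and 9 is not a primitive root.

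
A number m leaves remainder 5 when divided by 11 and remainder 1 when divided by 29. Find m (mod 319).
M = 11 × 29 = 319. M₁ = 29, y₁ ≡ 8 (mod 11). M₂ = 11, y₂ ≡ 8 (mod 29). m = 5×29×8 + 1×11×8 ≡ 291 (mod 319)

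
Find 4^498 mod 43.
Using Fermat: 4^{42} ≡ 1 mod 43. 498 ≡ 36 mod 42. So 4^{498} ≡ 4^{36} ≡ 4 mod 43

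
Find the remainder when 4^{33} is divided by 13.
By Fermat: 4^{12} ≡ 1 mod 13. 33 = 2×12 + 9. So 4^{33} ≡ 4^{9} ≡ 12 mod 13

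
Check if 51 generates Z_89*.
ord_89(51) divides 88. For each prime q|88: 51^{44}≡88, 51^{8}≡67, none ≡ 1. So 51 has order 88 and is a primitive root mod 89.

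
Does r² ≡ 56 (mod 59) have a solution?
By Euler's criterion: 56^{29} ≡ 58 (mod 59). Since this equals -1 (≡ 58), 56 is not a QR.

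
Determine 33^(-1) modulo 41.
Since 41 is prime, by Fermat 33^(-1) ≡ 33^{39} ≡ 5 (mod 41). Verify: 33 × 5 = 165 ≡ 1 (mod 41)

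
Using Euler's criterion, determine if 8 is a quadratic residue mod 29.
By Euler's criterion: 8^{14} ≡ 28 mod 29. Since this equals -1 (≡ 28), 8 is not a QR.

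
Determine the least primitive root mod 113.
g = 3. For each prime q|112: 3^{56}≡112, 3^{16}≡49, none ≡ 1, so ord_113(3) = 112 and 3 is a primitive root.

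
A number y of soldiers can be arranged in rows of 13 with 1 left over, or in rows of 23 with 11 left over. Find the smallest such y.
M = 13 × 23 = 299. M₁ = 23, y₁ ≡ 4 (mod 13). M₂ = 13, y₂ ≡ 16 (mod 23). y = 1×23×4 + 11×13×16 ≡ 287 (mod 299)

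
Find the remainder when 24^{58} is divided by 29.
By Fermat: 24^{28} ≡ 1 mod 29. 58 = 2×28 + 2. So 24^{58} ≡ 24^{2} ≡ 25 mod 29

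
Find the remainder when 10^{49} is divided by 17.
By Fermat: 10^{16} ≡ 1 (mod 17). 49 = 3×16 + 1. So 10^{49} ≡ 10^{1} ≡ 10 (mod 17)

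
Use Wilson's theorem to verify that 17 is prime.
(16)! mod 17 = 16. Since this equals -1 mod 17, Wilson confirms 17 is prime.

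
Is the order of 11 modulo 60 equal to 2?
Powers of 11 mod 60: 11^1≡11, 11^2≡1. First k with 11^k≡1 is k=2. Yes, ord_60(11) = 2.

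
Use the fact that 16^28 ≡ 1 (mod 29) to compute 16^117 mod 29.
By Fermat: 16^{28} ≡ 1 (mod 29). 117 = 4×28 + 5. So 16^{117} ≡ 16^{5} ≡ 23 (mod 29)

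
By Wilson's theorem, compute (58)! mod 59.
By Wilson's theorem, (58)! ≡ -1 ≡ 58 mod 59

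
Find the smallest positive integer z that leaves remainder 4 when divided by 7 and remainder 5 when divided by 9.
M = 7 × 9 = 63. M₁ = 9, y₁ ≡ 4 mod 7. M₂ = 7, y₂ ≡ 4 mod 9. z = 4×9×4 + 5×7×4 ≡ 32 mod 63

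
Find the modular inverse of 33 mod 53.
Since 53 is prime, by Fermat 33^(-1) ≡ 33^{51} ≡ 45 mod 53. Verify: 33 × 45 = 1485 ≡ 1 mod 53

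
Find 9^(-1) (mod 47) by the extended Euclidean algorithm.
Extended GCD: 9(21) + 47(-4) = 1. So 9^(-1) ≡ 21 (mod 47). Verify: 9 × 21 = 189 ≡ 1 (mod 47)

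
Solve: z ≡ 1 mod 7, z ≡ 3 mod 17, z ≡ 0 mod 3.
M = 7 × 17 × 3 = 357. M₁ = 51, y₁ ≡ 4 mod 7. M₂ = 21, y₂ ≡ 13 mod 17. M₃ = 119, y₃ ≡ 2 mod 3. z = 1×51×4 + 3×21×13 + 0×119×2 ≡ 309 mod 357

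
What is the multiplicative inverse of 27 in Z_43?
Since 43 is prime, by Fermat 27^(-1) ≡ 27^{41} ≡ 8 mod 43. Verify: 27 × 8 = 216 ≡ 1 mod 43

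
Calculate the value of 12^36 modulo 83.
By repeated squaring mod 83: 12^{1}≡12, 12^{2}≡61, 12^{4}≡69, 12^{8}≡30, 12^{16}≡70, 12^{32}≡3. Then 12^{36} = 12^{32+4} ≡ 3 × 69 ≡ 41 mod 83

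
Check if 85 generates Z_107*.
85^{53} ≡ 1 mod 107 and 53 < 106, so ord_107(85) = 53 ≠ 106 and 85 is not a primitive root.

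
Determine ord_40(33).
Powers of 33 mod 40: 33^1≡33, 33^2≡9, 33^3≡17, 33^4≡1. ord_40(33) = 4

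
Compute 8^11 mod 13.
By repeated squaring (mod 13): 8^{1}≡8, 8^{2}≡12, 8^{4}≡1, 8^{8}≡1. Then 8^{11} = 8^{8+2+1} ≡ 1 × 12 × 8 ≡ 5 (mod 13)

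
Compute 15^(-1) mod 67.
Since 67 is prime, by Fermat 15^(-1) ≡ 15^{65} ≡ 9 mod 67. Verify: 15 × 9 = 135 ≡ 1 mod 67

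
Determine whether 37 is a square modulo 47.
By Euler's criterion: 37^{23} ≡ 1 mod 47. Since this equals 1, 37 is a QR.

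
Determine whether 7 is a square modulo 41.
By Euler's criterion: 7^{20} ≡ 40 (mod 41). Since this equals -1 (≡ 40), 7 is not a QR.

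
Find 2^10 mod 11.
Using Fermat: 2^{10} ≡ 1 mod 11. 10 ≡ 0 mod 10. So 2^{10} ≡ 2^{0} ≡ 1 mod 11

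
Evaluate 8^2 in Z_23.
8^{2} = 64 ≡ 18 (mod 23)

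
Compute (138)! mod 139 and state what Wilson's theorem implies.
(138)! mod 139 = 138. Since this equals -1 mod 139, Wilson confirms 139 is prime.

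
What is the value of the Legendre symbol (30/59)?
(30/59) = 30^{29} mod 59 = -1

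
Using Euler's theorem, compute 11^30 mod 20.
By Euler: 11^{8} ≡ 1 mod 20 since gcd(11, 20) = 1. 30 = 3×8 + 6. So 11^{30} ≡ 11^{6} ≡ 1 mod 20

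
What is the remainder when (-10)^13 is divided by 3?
Using Fermat: (-10)^{2} ≡ 1 (mod 3). 13 ≡ 1 (mod 2). So (-10)^{13} ≡ (-10)^{1} ≡ 2 (mod 3)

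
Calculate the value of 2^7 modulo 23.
By repeated squaring mod 23: 2^{1}≡2, 2^{2}≡4, 2^{4}≡16. Then 2^{7} = 2^{4+2+1} ≡ 16 × 4 × 2 ≡ 13 mod 23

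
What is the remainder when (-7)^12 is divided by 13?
Using Fermat: (-7)^{12} ≡ 1 (mod 13). 12 ≡ 0 (mod 12). So (-7)^{12} ≡ (-7)^{0} ≡ 1 (mod 13)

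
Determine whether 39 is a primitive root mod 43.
39^{14} ≡ 1 mod 43 and 14 < 42, so ord_43(39) = 14 ≠ 42 and 39 is not a primitive root.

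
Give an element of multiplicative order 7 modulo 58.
7 has order 7 mod 58 since 7^{7} ≡ 1 (mod 58) and no smaller power works.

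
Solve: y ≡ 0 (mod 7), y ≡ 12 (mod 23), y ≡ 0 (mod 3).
M = 7 × 23 × 3 = 483. M₁ = 69, y₁ ≡ 6 (mod 7). M₂ = 21, y₂ ≡ 11 (mod 23). M₃ = 161, y₃ ≡ 2 (mod 3). y = 0×69×6 + 12×21×11 + 0×161×2 ≡ 357 (mod 483)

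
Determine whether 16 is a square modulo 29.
By Euler's criterion: 16^{14} ≡ 1 (mod 29). Since this equals 1, 16 is a QR.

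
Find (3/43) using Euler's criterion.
(3/43) = 3^{21} mod 43 = -1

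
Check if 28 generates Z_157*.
28^{4} ≡ 1 (mod 157) and 4 < 156, so ord_157(28) = 4 ≠ 156 and 28 is not a primitive root.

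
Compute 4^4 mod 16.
4^{4} = 256 ≡ 0 (mod 16)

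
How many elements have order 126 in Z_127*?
There are φ(127-1) = φ(126) = 36 primitive roots modulo 127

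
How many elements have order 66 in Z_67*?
Number of primitive roots mod 67 = φ(p-1) = φ(66) = 20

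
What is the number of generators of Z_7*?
Number of primitive roots mod 7 = φ(p-1) = φ(6) = 2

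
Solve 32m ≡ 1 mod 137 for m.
Since 137 is prime, by Fermat 32^(-1) ≡ 32^{135} ≡ 30 mod 137. Verify: 32 × 30 = 960 ≡ 1 mod 137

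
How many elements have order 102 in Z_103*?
A prime p has φ(p-1) primitive roots; here φ(102) = 32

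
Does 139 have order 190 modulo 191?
139^{38} ≡ 1 (mod 191) and 38 < 190, so ord_191(139) = 38 ≠ 190 and 139 is not a primitive root.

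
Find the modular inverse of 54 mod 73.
Since 73 is prime, by Fermat 54^(-1) ≡ 54^{71} ≡ 23 mod 73. Verify: 54 × 23 = 1242 ≡ 1 mod 73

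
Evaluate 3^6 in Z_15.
By repeated squaring mod 15: 3^{1}≡3, 3^{2}≡9, 3^{4}≡6. Then 3^{6} = 3^{4+2} ≡ 6 × 9 ≡ 9 mod 15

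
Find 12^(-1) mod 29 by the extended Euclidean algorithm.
Extended GCD: 12(-12) + 29(5) = 1. So 12^(-1) ≡ -12 ≡ 17 mod 29. Verify: 12 × 17 = 204 ≡ 1 mod 29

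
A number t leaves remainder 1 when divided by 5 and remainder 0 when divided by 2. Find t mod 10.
M = 5 × 2 = 10. M₁ = 2, y₁ ≡ 3 mod 5. M₂ = 5, y₂ ≡ 1 mod 2. t = 1×2×3 + 0×5×1 ≡ 6 mod 10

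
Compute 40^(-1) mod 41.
Since 41 is prime, by Fermat 40^(-1) ≡ 40^{39} ≡ 40 mod 41. Verify: 40 × 40 = 1600 ≡ 1 mod 41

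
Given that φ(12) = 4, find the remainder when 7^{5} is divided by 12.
By Euler: 7^{4} ≡ 1 (mod 12) since gcd(7, 12) = 1. 5 = 1×4 + 1. So 7^{5} ≡ 7^{1} ≡ 7 (mod 12)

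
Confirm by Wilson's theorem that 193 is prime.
(192)! mod 193 = 192. Since this equals -1 mod 193, Wilson confirms 193 is prime.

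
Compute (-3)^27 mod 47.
By repeated squaring mod 47: (-3)^{1}≡44, (-3)^{2}≡9, (-3)^{4}≡34, (-3)^{8}≡28, (-3)^{16}≡32. Then (-3)^{27} = (-3)^{16+8+2+1} ≡ 32 × 28 × 9 × 44 ≡ 13 mod 47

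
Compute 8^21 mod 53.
By repeated squaring mod 53: 8^{1}≡8, 8^{2}≡11, 8^{4}≡15, 8^{8}≡13, 8^{16}≡10. Then 8^{21} = 8^{16+4+1} ≡ 10 × 15 × 8 ≡ 34 mod 53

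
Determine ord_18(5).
Powers of 5 mod 18: 5^1≡5, 5^2≡7, 5^3≡17, 5^4≡13, 5^5≡11, 5^6≡1. So the order of 5 is 6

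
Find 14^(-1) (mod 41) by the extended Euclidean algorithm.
Extended GCD: 14(3) + 41(-1) = 1. So 14^(-1) ≡ 3 (mod 41). Verify: 14 × 3 = 42 ≡ 1 (mod 41)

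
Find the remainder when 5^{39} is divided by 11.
By Fermat: 5^{10} ≡ 1 mod 11. 39 = 3×10 + 9. So 5^{39} ≡ 5^{9} ≡ 9 mod 11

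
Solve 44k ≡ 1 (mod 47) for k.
Since 47 is prime, by Fermat 44^(-1) ≡ 44^{45} ≡ 31 (mod 47). Verify: 44 × 31 = 1364 ≡ 1 (mod 47)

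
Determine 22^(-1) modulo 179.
Since 179 is prime, by Fermat 22^(-1) ≡ 22^{177} ≡ 57 mod 179. Verify: 22 × 57 = 1254 ≡ 1 mod 179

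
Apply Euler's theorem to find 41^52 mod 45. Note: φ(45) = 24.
By Euler: 41^{24} ≡ 1 mod 45 since gcd(41, 45) = 1. 52 = 2×24 + 4. So 41^{52} ≡ 41^{4} ≡ 31 mod 45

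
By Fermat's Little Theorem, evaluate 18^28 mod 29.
By Fermat's Little Theorem, 18^{28} ≡ 1 (mod 29) since 29 is prime and gcd(18, 29) = 1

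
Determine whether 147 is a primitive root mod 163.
ord_163(147) divides 162. For each prime q|162: 147^{81}≡162, 147^{54}≡104, none ≡ 1. So 147 has order 162 and is a primitive root mod 163.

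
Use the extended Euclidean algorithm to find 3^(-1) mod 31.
Extended GCD: 3(-10) + 31(1) = 1. So 3^(-1) ≡ -10 ≡ 21 (mod 31). Verify: 3 × 21 = 63 ≡ 1 (mod 31)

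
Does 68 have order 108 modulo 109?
68^{12} ≡ 1 mod 109 and 12 < 108, so ord_109(68) = 12 ≠ 108 and 68 is not a primitive root.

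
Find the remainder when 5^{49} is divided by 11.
By Fermat: 5^{10} ≡ 1 mod 11. 49 = 4×10 + 9. So 5^{49} ≡ 5^{9} ≡ 9 mod 11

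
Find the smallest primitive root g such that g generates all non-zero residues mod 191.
g = 19. Powers: [19, 170, 174, 59, 166, 98, 143, ...] generates all 190 non-zero residues.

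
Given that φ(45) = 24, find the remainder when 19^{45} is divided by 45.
By Euler: 19^{24} ≡ 1 (mod 45) since gcd(19, 45) = 1. 45 = 1×24 + 21. So 19^{45} ≡ 19^{21} ≡ 19 (mod 45)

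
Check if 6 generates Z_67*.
6^{33} ≡ 1 (mod 67) and 33 < 66, so ord_67(6) = 33 ≠ 66 and 6 is not a primitive root.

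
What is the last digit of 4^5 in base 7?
By repeated squaring (mod 7): 4^{1}≡4, 4^{2}≡2, 4^{4}≡4. Then 4^{5} = 4^{4+1} ≡ 4 × 4 ≡ 2 (mod 7)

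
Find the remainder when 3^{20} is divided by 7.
By Fermat: 3^{6} ≡ 1 mod 7. 20 = 3×6 + 2. So 3^{20} ≡ 3^{2} ≡ 2 mod 7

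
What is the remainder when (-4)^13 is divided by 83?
By repeated squaring mod 83: (-4)^{1}≡79, (-4)^{2}≡16, (-4)^{4}≡7, (-4)^{8}≡49. Then (-4)^{13} = (-4)^{8+4+1} ≡ 49 × 7 × 79 ≡ 39 mod 83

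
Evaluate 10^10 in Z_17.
By repeated squaring (mod 17): 10^{1}≡10, 10^{2}≡15, 10^{4}≡4, 10^{8}≡16. Then 10^{10} = 10^{8+2} ≡ 16 × 15 ≡ 2 (mod 17)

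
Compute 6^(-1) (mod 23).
Since 23 is prime, by Fermat 6^(-1) ≡ 6^{21} ≡ 4 (mod 23). Verify: 6 × 4 = 24 ≡ 1 (mod 23)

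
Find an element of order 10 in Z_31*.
15 has order 10 mod 31 since 15^{10} ≡ 1 mod 31 and no smaller power works.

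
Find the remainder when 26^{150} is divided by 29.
By Fermat: 26^{28} ≡ 1 (mod 29). 150 = 5×28 + 10. So 26^{150} ≡ 26^{10} ≡ 5 (mod 29)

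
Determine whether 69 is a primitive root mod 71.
ord_71(69) divides 70. For each prime q|70: 69^{35}≡70, 69^{14}≡54, 69^{10}≡30, none ≡ 1. So 69 has order 70 and is a primitive root mod 71.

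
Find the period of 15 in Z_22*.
Powers of 15 mod 22: 15^1≡15, 15^2≡5, 15^3≡9, 15^4≡3, 15^5≡1. ord_22(15) = 5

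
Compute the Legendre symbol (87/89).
(87/89) = 87^{44} mod 89 = 1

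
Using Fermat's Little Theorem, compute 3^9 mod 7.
By Fermat: 3^{6} ≡ 1 (mod 7). So 3^{9} = 3^{6} · 3^{3} ≡ 3^{3} ≡ 6 (mod 7)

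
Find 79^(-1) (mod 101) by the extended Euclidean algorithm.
Extended GCD: 79(-23) + 101(18) = 1. So 79^(-1) ≡ -23 ≡ 78 (mod 101). Verify: 79 × 78 = 6162 ≡ 1 (mod 101)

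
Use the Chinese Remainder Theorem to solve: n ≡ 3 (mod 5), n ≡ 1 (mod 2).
M = 5 × 2 = 10. M₁ = 2, y₁ ≡ 3 (mod 5). M₂ = 5, y₂ ≡ 1 (mod 2). n = 3×2×3 + 1×5×1 ≡ 3 (mod 10)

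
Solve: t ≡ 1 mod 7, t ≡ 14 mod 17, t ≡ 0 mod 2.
M = 7 × 17 × 2 = 238. M₁ = 34, y₁ ≡ 6 mod 7. M₂ = 14, y₂ ≡ 11 mod 17. M₃ = 119, y₃ ≡ 1 mod 2. t = 1×34×6 + 14×14×11 + 0×119×1 ≡ 218 mod 238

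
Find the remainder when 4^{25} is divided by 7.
By Fermat: 4^{6} ≡ 1 (mod 7). 25 = 4×6 + 1. So 4^{25} ≡ 4^{1} ≡ 4 (mod 7)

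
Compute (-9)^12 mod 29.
By repeated squaring (mod 29): (-9)^{1}≡20, (-9)^{2}≡23, (-9)^{4}≡7, (-9)^{8}≡20. Then (-9)^{12} = (-9)^{8+4} ≡ 20 × 7 ≡ 24 (mod 29)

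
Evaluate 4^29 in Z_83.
By repeated squaring mod 83: 4^{1}≡4, 4^{2}≡16, 4^{4}≡7, 4^{8}≡49, 4^{16}≡77. Then 4^{29} = 4^{16+8+4+1} ≡ 77 × 49 × 7 × 4 ≡ 68 mod 83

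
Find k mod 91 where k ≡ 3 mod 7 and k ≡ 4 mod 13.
M = 7 × 13 = 91. M₁ = 13, y₁ ≡ 6 mod 7. M₂ = 7, y₂ ≡ 2 mod 13. k = 3×13×6 + 4×7×2 ≡ 17 mod 91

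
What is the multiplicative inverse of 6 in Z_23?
Since 23 is prime, by Fermat 6^(-1) ≡ 6^{21} ≡ 4 (mod 23). Verify: 6 × 4 = 24 ≡ 1 (mod 23)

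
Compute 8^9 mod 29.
By repeated squaring (mod 29): 8^{1}≡8, 8^{2}≡6, 8^{4}≡7, 8^{8}≡20. Then 8^{9} = 8^{8+1} ≡ 20 × 8 ≡ 15 (mod 29)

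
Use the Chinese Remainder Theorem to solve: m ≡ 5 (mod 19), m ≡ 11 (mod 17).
M = 19 × 17 = 323. M₁ = 17, y₁ ≡ 9 (mod 19). M₂ = 19, y₂ ≡ 9 (mod 17). m = 5×17×9 + 11×19×9 ≡ 62 (mod 323)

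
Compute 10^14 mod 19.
By repeated squaring (mod 19): 10^{1}≡10, 10^{2}≡5, 10^{4}≡6, 10^{8}≡17. Then 10^{14} = 10^{8+4+2} ≡ 17 × 6 × 5 ≡ 16 (mod 19)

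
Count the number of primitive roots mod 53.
Number of primitive roots mod 53 = φ(p-1) = φ(52) = 24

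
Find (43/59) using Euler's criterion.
(43/59) = 43^{29} mod 59 = -1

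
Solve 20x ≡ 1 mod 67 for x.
Since 67 is prime, by Fermat 20^(-1) ≡ 20^{65} ≡ 57 mod 67. Verify: 20 × 57 = 1140 ≡ 1 mod 67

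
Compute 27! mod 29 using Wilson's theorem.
(28)! = (27)! × (28) ≡ -1 mod 29. So (27)! ≡ -1 × (28)^(-1) ≡ (-1)×(-1) = 1 mod 29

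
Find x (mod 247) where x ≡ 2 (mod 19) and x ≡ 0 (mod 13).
M = 19 × 13 = 247. M₁ = 13, y₁ ≡ 3 (mod 19). M₂ = 19, y₂ ≡ 11 (mod 13). x = 2×13×3 + 0×19×11 ≡ 78 (mod 247)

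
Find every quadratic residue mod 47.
Quadratic residues modulo 47: {1, 2, 3, 4, 6, 7, 8, 9, 12, 14, 16, 17, 18, 21, 24, 25, 27, 28, 32, 34, 36, 37, 42}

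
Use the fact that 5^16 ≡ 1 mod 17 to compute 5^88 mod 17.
By Fermat: 5^{16} ≡ 1 mod 17. 88 = 5×16 + 8. So 5^{88} ≡ 5^{8} ≡ 16 mod 17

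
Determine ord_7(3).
Powers of 3 mod 7: 3^1≡3, 3^2≡2, 3^3≡6, 3^4≡4, 3^5≡5, 3^6≡1. ord_7(3) = 6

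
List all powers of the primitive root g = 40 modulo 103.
40^1, 40^2, ..., 40^{102} mod 103: [40, 55, 37, 38, 78, 30, 67, 2, 80, 7, 74, 76, 53, 60, 31, 4, 57, 14, 45, 49, 3, 17, 62, 8, 11, 28, 90, 98, 6, 34, 21, 16, 22, 56, 77, 93, 12, 68, 42, 32, 44, 9, 51, 83, 24, 33, 84, 64, 88, 18, 102, 63, 48, 66, 65, 25, 73, 36, 101, 23, 96, 29, 27, 50, 43, 72, 99, 46, 89, 58, 54, 100, 86, 41, 95, 92, 75, 13, 5, 97, 69, 82, 87, 81, 47, 26, 10, 91, 35, 61, 71, 59, 94, 52, 20, 79, 70, 19, 39, 15, 85, 1]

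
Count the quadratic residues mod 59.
Exactly half the non-zero residues mod a prime are QRs: (59-1)/2 = 29.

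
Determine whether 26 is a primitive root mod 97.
ord_97(26) divides 96. For each prime q|96: 26^{48}≡96, 26^{32}≡61, none ≡ 1. So 26 has order 96 and is a primitive root mod 97.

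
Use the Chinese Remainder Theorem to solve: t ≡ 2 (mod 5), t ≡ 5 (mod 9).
M = 5 × 9 = 45. M₁ = 9, y₁ ≡ 4 (mod 5). M₂ = 5, y₂ ≡ 2 (mod 9). t = 2×9×4 + 5×5×2 ≡ 32 (mod 45)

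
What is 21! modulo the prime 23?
(22)! = (21)! × (22) ≡ -1 (mod 23). So (21)! ≡ -1 × (22)^(-1) ≡ (-1)×(-1) = 1 (mod 23)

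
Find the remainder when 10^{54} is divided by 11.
By Fermat: 10^{10} ≡ 1 mod 11. 54 = 5×10 + 4. So 10^{54} ≡ 10^{4} ≡ 1 mod 11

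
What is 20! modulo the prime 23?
(22)! = (20)! × (21) × (22) ≡ -1 mod 23. So (20)! ≡ -1 × [(22)(21)]^(-1) ≡ 11 mod 23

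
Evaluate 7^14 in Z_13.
Using Fermat: 7^{12} ≡ 1 mod 13. 14 ≡ 2 mod 12. So 7^{14} ≡ 7^{2} ≡ 10 mod 13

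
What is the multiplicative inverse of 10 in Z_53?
Since 53 is prime, by Fermat 10^(-1) ≡ 10^{51} ≡ 16 mod 53. Verify: 10 × 16 = 160 ≡ 1 mod 53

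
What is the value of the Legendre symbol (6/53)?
(6/53) = 6^{26} mod 53 = 1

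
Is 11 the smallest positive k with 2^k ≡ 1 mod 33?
Powers of 2 mod 33: 2^1≡2, 2^2≡4, 2^3≡8, 2^4≡16, 2^5≡32, 2^6≡31, 2^7≡29, 2^8≡25, 2^9≡17, 2^10≡1. Already 2^10≡1, so the order is 10 < 11. No, the actual order is 10.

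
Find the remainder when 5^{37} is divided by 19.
By Fermat: 5^{18} ≡ 1 (mod 19). 37 = 2×18 + 1. So 5^{37} ≡ 5^{1} ≡ 5 (mod 19)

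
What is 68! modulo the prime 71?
(70)! = (68)! × (69) × (70) ≡ -1 (mod 71). So (68)! ≡ -1 × [(70)(69)]^(-1) ≡ 35 (mod 71)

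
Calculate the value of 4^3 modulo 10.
4^{3} = 64 ≡ 4 mod 10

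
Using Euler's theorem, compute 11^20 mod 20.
By Euler: 11^{8} ≡ 1 (mod 20) since gcd(11, 20) = 1. 20 = 2×8 + 4. So 11^{20} ≡ 11^{4} ≡ 1 (mod 20)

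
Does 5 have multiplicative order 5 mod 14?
Powers of 5 mod 14: 5^1≡5, 5^2≡11, 5^3≡13, 5^4≡9, 5^5≡3, 5^6≡1. 5^5≡3≢1, so ord ≠ 5. No, the actual order is 6.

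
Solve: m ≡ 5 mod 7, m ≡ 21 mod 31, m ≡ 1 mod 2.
M = 7 × 31 × 2 = 434. M₁ = 62, y₁ ≡ 6 mod 7. M₂ = 14, y₂ ≡ 20 mod 31. M₃ = 217, y₃ ≡ 1 mod 2. m = 5×62×6 + 21×14×20 + 1×217×1 ≡ 145 mod 434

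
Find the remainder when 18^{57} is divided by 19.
By Fermat: 18^{18} ≡ 1 (mod 19). 57 = 3×18 + 3. So 18^{57} ≡ 18^{3} ≡ 18 (mod 19)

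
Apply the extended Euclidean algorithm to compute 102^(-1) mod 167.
Extended GCD: 102(-18) + 167(11) = 1. So 102^(-1) ≡ -18 ≡ 149 mod 167. Verify: 102 × 149 = 15198 ≡ 1 mod 167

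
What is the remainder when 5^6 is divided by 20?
By repeated squaring mod 20: 5^{1}≡5, 5^{2}≡5, 5^{4}≡5. Then 5^{6} = 5^{4+2} ≡ 5 × 5 ≡ 5 mod 20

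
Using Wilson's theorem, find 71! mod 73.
(72)! = (71)! × (72) ≡ -1 (mod 73). So (71)! ≡ -1 × (72)^(-1) ≡ (-1)×(-1) = 1 (mod 73)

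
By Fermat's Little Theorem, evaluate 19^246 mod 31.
By Fermat: 19^{30} ≡ 1 mod 31. 246 ≡ 6 mod 30. So 19^{246} ≡ 19^{6} ≡ 2 mod 31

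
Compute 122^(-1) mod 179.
Since 179 is prime, by Fermat 122^(-1) ≡ 122^{177} ≡ 157 mod 179. Verify: 122 × 157 = 19154 ≡ 1 mod 179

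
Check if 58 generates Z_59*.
58^{2} ≡ 1 (mod 59) and 2 < 58, so ord_59(58) = 2 ≠ 58 and 58 is not a primitive root.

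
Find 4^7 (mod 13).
By repeated squaring (mod 13): 4^{1}≡4, 4^{2}≡3, 4^{4}≡9. Then 4^{7} = 4^{4+2+1} ≡ 9 × 3 × 4 ≡ 4 (mod 13)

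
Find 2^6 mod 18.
By repeated squaring mod 18: 2^{1}≡2, 2^{2}≡4, 2^{4}≡16. Then 2^{6} = 2^{4+2} ≡ 16 × 4 ≡ 10 mod 18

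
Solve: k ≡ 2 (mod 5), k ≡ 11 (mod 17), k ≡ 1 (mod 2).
M = 5 × 17 × 2 = 170. M₁ = 34, y₁ ≡ 4 (mod 5). M₂ = 10, y₂ ≡ 12 (mod 17). M₃ = 85, y₃ ≡ 1 (mod 2). k = 2×34×4 + 11×10×12 + 1×85×1 ≡ 147 (mod 170)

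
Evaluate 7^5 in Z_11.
By repeated squaring mod 11: 7^{1}≡7, 7^{2}≡5, 7^{4}≡3. Then 7^{5} = 7^{4+1} ≡ 3 × 7 ≡ 10 mod 11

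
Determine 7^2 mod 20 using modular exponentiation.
7^{2} = 49 ≡ 9 (mod 20)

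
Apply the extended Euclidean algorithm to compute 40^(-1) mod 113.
Extended GCD: 40(-48) + 113(17) = 1. So 40^(-1) ≡ -48 ≡ 65 mod 113. Verify: 40 × 65 = 2600 ≡ 1 mod 113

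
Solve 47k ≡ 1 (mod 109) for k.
Since 109 is prime, by Fermat 47^(-1) ≡ 47^{107} ≡ 58 (mod 109). Verify: 47 × 58 = 2726 ≡ 1 (mod 109)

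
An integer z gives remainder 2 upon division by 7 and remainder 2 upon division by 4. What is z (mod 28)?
M = 7 × 4 = 28. M₁ = 4, y₁ ≡ 2 (mod 7). M₂ = 7, y₂ ≡ 3 (mod 4). z = 2×4×2 + 2×7×3 ≡ 2 (mod 28)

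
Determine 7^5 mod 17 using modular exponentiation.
By repeated squaring (mod 17): 7^{1}≡7, 7^{2}≡15, 7^{4}≡4. Then 7^{5} = 7^{4+1} ≡ 4 × 7 ≡ 11 (mod 17)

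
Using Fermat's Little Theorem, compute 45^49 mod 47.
By Fermat: 45^{46} ≡ 1 mod 47. So 45^{49} = 45^{46} · 45^{3} ≡ 45^{3} ≡ 39 mod 47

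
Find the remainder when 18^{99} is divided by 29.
By Fermat: 18^{28} ≡ 1 (mod 29). 99 = 3×28 + 15. So 18^{99} ≡ 18^{15} ≡ 11 (mod 29)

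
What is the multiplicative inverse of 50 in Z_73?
Since 73 is prime, by Fermat 50^(-1) ≡ 50^{71} ≡ 19 (mod 73). Verify: 50 × 19 = 950 ≡ 1 (mod 73)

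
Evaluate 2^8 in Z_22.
By repeated squaring mod 22: 2^{1}≡2, 2^{2}≡4, 2^{4}≡16, 2^{8}≡14. So 2^{8} ≡ 14 mod 22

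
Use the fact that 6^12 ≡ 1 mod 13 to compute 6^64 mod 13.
By Fermat: 6^{12} ≡ 1 mod 13. 64 = 5×12 + 4. So 6^{64} ≡ 6^{4} ≡ 9 mod 13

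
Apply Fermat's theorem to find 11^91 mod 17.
By Fermat: 11^{16} ≡ 1 mod 17. 91 = 5×16 + 11. So 11^{91} ≡ 11^{11} ≡ 12 mod 17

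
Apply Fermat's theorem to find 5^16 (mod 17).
By Fermat's Little Theorem, 5^{16} ≡ 1 (mod 17) since 17 is prime and gcd(5, 17) = 1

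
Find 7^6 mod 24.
By repeated squaring mod 24: 7^{1}≡7, 7^{2}≡1, 7^{4}≡1. Then 7^{6} = 7^{4+2} ≡ 1 × 1 ≡ 1 mod 24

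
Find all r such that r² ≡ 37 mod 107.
The square roots of 37 mod 107 are 12 and 95. Verify: 12² = 144 ≡ 37 mod 107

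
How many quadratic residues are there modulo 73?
For prime 73, there are (p-1)/2 = (73-1)/2 = 36 quadratic residues (excluding 0).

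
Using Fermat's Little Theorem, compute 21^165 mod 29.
By Fermat: 21^{28} ≡ 1 (mod 29). 165 = 5×28 + 25. So 21^{165} ≡ 21^{25} ≡ 3 (mod 29)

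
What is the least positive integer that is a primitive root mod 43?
g = 3. For each prime q|42: 3^{21}≡42, 3^{14}≡36, 3^{6}≡41, none ≡ 1, so ord_43(3) = 42 and 3 is a primitive root.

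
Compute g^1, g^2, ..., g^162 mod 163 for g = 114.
114^1, 114^2, ..., 114^{162} mod 163: [114, 119, 37, 143, 2, 65, 75, 74, 123, 4, 130, 150, 148, 83, 8, 97, 137, 133, 3, 16, 31, 111, 103, 6, 32, 62, 59, 43, 12, 64, 124, 118, 86, 24, 128, 85, 73, 9, 48, 93, 7, 146, 18, 96, 23, 14, 129, 36, 29, 46, 28, 95, 72, 58, 92, 56, 27, 144, 116, 21, 112, 54, 125, 69, 42, 61, 108, 87, 138, 84, 122, 53, 11, 113, 5, 81, 106, 22, 63, 10, 162, 49, 44, 126, 20, 161, 98, 88, 89, 40, 159, 33, 13, 15, 80, 155, 66, 26, 30, 160, 147, 132, 52, 60, 157, 131, 101, 104, 120, 151, 99, 39, 45, 77, 139, 35, 78, 90, 154, 115, 70, 156, 17, 145, 67, 140, 149, 34, 127, 134, 117, 135, 68, 91, 105, 71, 107, 136, 19, 47, 142, 51, 109, 38, 94, 121, 102, 55, 76, 25, 79, 41, 110, 152, 50, 158, 82, 57, 141, 100, 153, 1]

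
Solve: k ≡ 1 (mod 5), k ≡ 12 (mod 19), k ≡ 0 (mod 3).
M = 5 × 19 × 3 = 285. M₁ = 57, y₁ ≡ 3 (mod 5). M₂ = 15, y₂ ≡ 14 (mod 19). M₃ = 95, y₃ ≡ 2 (mod 3). k = 1×57×3 + 12×15×14 + 0×95×2 ≡ 126 (mod 285)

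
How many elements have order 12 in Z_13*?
Number of primitive roots mod 13 = φ(p-1) = φ(12) = 4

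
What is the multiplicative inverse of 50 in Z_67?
Since 67 is prime, by Fermat 50^(-1) ≡ 50^{65} ≡ 63 mod 67. Verify: 50 × 63 = 3150 ≡ 1 mod 67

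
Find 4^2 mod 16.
4^{2} = 16 ≡ 0 mod 16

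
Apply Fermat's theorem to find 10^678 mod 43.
By Fermat: 10^{42} ≡ 1 mod 43. 678 ≡ 6 mod 42. So 10^{678} ≡ 10^{6} ≡ 35 mod 43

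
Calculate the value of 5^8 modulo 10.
By repeated squaring mod 10: 5^{1}≡5, 5^{2}≡5, 5^{4}≡5, 5^{8}≡5. So 5^{8} ≡ 5 mod 10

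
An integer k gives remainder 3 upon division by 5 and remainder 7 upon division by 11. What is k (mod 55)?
M = 5 × 11 = 55. M₁ = 11, y₁ ≡ 1 (mod 5). M₂ = 5, y₂ ≡ 9 (mod 11). k = 3×11×1 + 7×5×9 ≡ 18 (mod 55)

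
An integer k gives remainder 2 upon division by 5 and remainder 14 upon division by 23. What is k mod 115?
M = 5 × 23 = 115. M₁ = 23, y₁ ≡ 2 mod 5. M₂ = 5, y₂ ≡ 14 mod 23. k = 2×23×2 + 14×5×14 ≡ 37 mod 115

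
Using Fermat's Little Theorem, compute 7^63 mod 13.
By Fermat: 7^{12} ≡ 1 mod 13. 63 = 5×12 + 3. So 7^{63} ≡ 7^{3} ≡ 5 mod 13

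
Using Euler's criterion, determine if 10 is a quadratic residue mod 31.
By Euler's criterion: 10^{15} ≡ 1 (mod 31). Since this equals 1, 10 is a QR.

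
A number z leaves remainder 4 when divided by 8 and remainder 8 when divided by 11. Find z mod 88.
M = 8 × 11 = 88. M₁ = 11, y₁ ≡ 3 mod 8. M₂ = 8, y₂ ≡ 7 mod 11. z = 4×11×3 + 8×8×7 ≡ 52 mod 88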